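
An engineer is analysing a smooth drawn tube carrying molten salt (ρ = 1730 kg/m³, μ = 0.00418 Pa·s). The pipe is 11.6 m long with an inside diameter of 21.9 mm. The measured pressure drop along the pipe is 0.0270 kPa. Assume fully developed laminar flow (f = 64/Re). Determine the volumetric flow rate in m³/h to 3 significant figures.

Q ≈ 0.0113 m³/h

For laminar flow, f = 64/Re with Re = ρVD/μ, so Darcy-Weisbach reduces to ΔP = 32μLV/D². Solving for V: V = ΔP·D²/(32μL) = 27·(0.0219)²/(32·0.00418·11.6) = 0.008346 m/s.
Check: Re = ρVD/μ = 1730·0.008346·0.0219/0.00418 = 75.65 < 2300, so the laminar assumption holds.
Q = V·A = 0.008346·(π/4·0.0219²) = 3.144e-06 m³/s = 0.0113 m³/h.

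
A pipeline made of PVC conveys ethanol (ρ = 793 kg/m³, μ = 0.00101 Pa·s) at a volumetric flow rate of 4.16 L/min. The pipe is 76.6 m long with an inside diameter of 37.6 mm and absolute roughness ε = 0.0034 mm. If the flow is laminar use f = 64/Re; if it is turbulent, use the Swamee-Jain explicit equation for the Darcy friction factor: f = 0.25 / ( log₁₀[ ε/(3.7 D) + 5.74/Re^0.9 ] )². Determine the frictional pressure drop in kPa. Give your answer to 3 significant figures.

ΔP ≈ 0.109 kPa

Q = 4.16 L/min = 4.16/60000 = 6.933e-05 m³/s.
Cross-sectional area A = πD²/4 = π(0.0376)²/4 = 0.00111 m²; mean velocity V = Q/A = 6.933e-05/0.00111 = 0.06244 m/s.
Reynolds number Re = ρVD/μ = 793 · 0.06244 · 0.0376 / 0.00101 = 1843.
Re < 2300 → laminar flow, so f = 64/Re = 64/1843 = 0.03472 (the turbulent correlation is not needed).
Darcy-Weisbach: ΔP = f(L/D)(ρV²/2) = 0.03472·(76.6/0.0376)·(793·0.06244²/2) = 0.03472·2037·1.546 = 109.3 Pa.
ΔP = 109.3 Pa = 0.109 kPa.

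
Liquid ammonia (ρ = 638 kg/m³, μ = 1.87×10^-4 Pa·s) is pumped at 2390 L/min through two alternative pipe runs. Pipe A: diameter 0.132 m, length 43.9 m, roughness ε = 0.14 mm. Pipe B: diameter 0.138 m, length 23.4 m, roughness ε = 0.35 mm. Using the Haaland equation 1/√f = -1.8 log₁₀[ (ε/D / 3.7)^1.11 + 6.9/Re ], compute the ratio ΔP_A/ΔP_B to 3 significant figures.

Pipe A: V = Q/A = 0.03983/0.01368 = 2.911 m/s; Re = 1.311e+06; ε/D = 0.00106; Haaland → f = 0.02016; ΔP_A = f(L/D)(ρV²/2) = 1.812e+04 Pa.
Pipe B: V = Q/A = 0.03983/0.01496 = 2.663 m/s; Re = 1.254e+06; ε/D = 0.00254; Haaland → f = 0.02513; ΔP_B = f(L/D)(ρV²/2) = 9642 Pa.
ΔP_A/ΔP_B = 1.812e+04/9642 = 1.88.

ΔP_A/ΔP_B ≈ 1.88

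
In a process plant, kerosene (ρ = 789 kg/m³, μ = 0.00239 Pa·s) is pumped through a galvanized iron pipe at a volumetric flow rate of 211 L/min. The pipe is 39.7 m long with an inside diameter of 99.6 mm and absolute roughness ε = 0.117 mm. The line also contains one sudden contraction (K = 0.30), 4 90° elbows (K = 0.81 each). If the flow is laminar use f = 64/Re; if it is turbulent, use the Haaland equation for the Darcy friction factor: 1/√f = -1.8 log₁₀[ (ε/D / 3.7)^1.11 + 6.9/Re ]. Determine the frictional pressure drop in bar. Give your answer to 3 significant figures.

ΔP ≈ 0.0124 bar

Q = 211 L/min = 211/60000 = 0.003517 m³/s.
Cross-sectional area A = πD²/4 = π(0.0996)²/4 = 0.007791 m²; mean velocity V = Q/A = 0.003517/0.007791 = 0.4514 m/s.
Reynolds number Re = ρVD/μ = 789 · 0.4514 · 0.0996 / 0.00239 = 1.484e+04.
Re > 4000 → turbulent. Relative roughness ε/D = 0.000117/0.0996 = 0.00117. Haaland: 1/√f = -1.8 log₁₀[(0.00117/3.7)^1.11 + 6.9/1.484e+04] = -1.8 log₁₀[0.000131 + 0.000465] = 5.805, so f = 0.02968.
Total minor-loss coefficient ΣK = 1·0.3 + 4·0.81 = 3.54.
ΔP = [f·L/D + ΣK]·(ρV²/2) = [0.02968·39.7/0.0996 + 3.54]·(789·0.4514²/2) = [11.83 + 3.54]·80.37 = 1235 Pa.
ΔP = 1235 Pa = 0.0124 bar.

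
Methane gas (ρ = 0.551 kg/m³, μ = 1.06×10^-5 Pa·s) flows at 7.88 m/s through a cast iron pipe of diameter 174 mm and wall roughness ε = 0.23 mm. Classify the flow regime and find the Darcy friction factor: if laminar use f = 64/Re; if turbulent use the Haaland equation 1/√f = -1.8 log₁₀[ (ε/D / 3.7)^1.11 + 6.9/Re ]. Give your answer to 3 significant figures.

Re = ρVD/μ = 0.551·7.88·0.174/1.06e-05 = 7.127e+04.
Re > 4000 → turbulent. ε/D = 0.00023/0.174 = 0.00132; Haaland: 1/√f = -1.8 log₁₀[0.000149 + 9.68e-05] = 6.496, so f = 0.0237.

f ≈ 0.0237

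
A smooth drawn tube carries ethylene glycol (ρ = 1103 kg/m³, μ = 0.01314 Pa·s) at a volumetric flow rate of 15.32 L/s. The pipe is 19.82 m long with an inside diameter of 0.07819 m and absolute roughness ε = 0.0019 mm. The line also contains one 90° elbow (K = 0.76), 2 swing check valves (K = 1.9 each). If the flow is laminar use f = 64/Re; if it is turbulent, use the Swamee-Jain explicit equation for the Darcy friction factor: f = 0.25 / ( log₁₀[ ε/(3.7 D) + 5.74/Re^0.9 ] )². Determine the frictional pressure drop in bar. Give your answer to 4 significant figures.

ΔP ≈ 0.6200 bar

Q = 15.32 L/s = 15.32/1000 = 0.01532 m³/s.
Cross-sectional area A = πD²/4 = π(0.07819)²/4 = 0.004802 m²; mean velocity V = Q/A = 0.01532/0.004802 = 3.191 m/s.
Reynolds number Re = ρVD/μ = 1103 · 3.191 · 0.07819 / 0.0131 = 2.094e+04.
Re > 4000 → turbulent. Relative roughness ε/D = 1.9e-06/0.07819 = 2.43e-05. Swamee-Jain: f = 0.25/(log₁₀[2.43e-05/3.7 + 5.74/2.094e+04^0.9])² = 0.25/(log₁₀[6.57e-06 + 0.000741])² = 0.25/(-3.126)² = 0.02558.
Total minor-loss coefficient ΣK = 1·0.76 + 2·1.9 = 4.56.
ΔP = [f·L/D + ΣK]·(ρV²/2) = [0.02558·19.82/0.07819 + 4.56]·(1103·3.191²/2) = [6.484 + 4.56]·5614 = 6.2e+04 Pa.
ΔP = 6.2e+04 Pa = 0.6200 bar.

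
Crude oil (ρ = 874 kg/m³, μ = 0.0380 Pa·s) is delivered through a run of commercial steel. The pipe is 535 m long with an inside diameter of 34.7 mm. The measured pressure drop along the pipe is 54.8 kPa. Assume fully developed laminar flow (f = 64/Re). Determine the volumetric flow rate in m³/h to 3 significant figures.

For laminar flow, f = 64/Re with Re = ρVD/μ, so Darcy-Weisbach reduces to ΔP = 32μLV/D². Solving for V: V = ΔP·D²/(32μL) = 5.48e+04·(0.0347)²/(32·0.038·535) = 0.1014 m/s.
Check: Re = ρVD/μ = 874·0.1014·0.0347/0.038 = 80.95 < 2300, so the laminar assumption holds.
Q = V·A = 0.1014·(π/4·0.0347²) = 9.592e-05 m³/s = 0.345 m³/h.

Q ≈ 0.345 m³/h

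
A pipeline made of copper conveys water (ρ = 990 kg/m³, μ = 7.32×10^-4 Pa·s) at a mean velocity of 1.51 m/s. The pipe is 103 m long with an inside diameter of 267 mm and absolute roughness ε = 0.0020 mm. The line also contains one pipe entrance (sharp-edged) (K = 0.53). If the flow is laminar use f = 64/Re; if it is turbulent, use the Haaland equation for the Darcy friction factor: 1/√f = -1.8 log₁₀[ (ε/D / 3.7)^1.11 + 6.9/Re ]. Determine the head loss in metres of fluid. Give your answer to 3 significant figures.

h_f ≈ 0.642 m

Reynolds number Re = ρVD/μ = 990 · 1.51 · 0.267 / 0.000732 = 5.453e+05.
Re > 4000 → turbulent. Relative roughness ε/D = 2e-06/0.267 = 7.49e-06. Haaland: 1/√f = -1.8 log₁₀[(7.49e-06/3.7)^1.11 + 6.9/5.453e+05] = -1.8 log₁₀[4.79e-07 + 1.27e-05] = 8.787, so f = 0.01295.
Total minor-loss coefficient ΣK = 1·0.53 = 0.53.
ΔP = [f·L/D + ΣK]·(ρV²/2) = [0.01295·103/0.267 + 0.53]·(990·1.51²/2) = [4.996 + 0.53]·1129 = 6237 Pa.
Head loss h_f = ΔP/(ρg) = 6237/(990·9.81) = 0.642 m.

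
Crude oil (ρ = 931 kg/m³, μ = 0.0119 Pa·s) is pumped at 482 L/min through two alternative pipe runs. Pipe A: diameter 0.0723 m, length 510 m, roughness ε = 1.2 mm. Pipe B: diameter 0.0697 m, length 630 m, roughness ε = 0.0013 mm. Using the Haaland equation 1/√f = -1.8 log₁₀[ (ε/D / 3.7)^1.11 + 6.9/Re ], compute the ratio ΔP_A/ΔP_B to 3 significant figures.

Pipe A: V = Q/A = 0.008033/0.004106 = 1.957 m/s; Re = 1.107e+04; ε/D = 0.0166; Haaland → f = 0.04903; ΔP_A = f(L/D)(ρV²/2) = 6.165e+05 Pa.
Pipe B: V = Q/A = 0.008033/0.003816 = 2.105 m/s; Re = 1.148e+04; ε/D = 1.87e-05; Haaland → f = 0.02976; ΔP_B = f(L/D)(ρV²/2) = 5.551e+05 Pa.
ΔP_A/ΔP_B = 6.165e+05/5.551e+05 = 1.11.

ΔP_A/ΔP_B ≈ 1.11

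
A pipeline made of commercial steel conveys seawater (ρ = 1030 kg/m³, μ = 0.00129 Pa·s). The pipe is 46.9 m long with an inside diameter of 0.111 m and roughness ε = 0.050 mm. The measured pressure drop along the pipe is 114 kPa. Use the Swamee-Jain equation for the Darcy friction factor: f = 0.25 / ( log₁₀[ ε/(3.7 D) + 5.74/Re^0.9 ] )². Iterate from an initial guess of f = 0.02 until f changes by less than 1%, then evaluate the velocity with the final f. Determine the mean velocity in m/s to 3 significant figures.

V ≈ 5.47 m/s

Rearranging Darcy-Weisbach: V = √(2·ΔP·D/(f·L·ρ)). With ε/D = 5e-05/0.111 = 0.00045, iterate starting from f = 0.02:
  f = 0.02 → V = √(2·1.14e+05·0.111/(0.02·46.9·1030)) = 5.118 m/s; Re = ρVD/μ = 4.536e+05; f → 0.01755
  f = 0.01755 → V = 5.463 m/s; Re = 4.842e+05; f → 0.01749
Converged (Δf/f < 1%). With the final f = 0.01749: V = √(2·1.14e+05·0.111/(0.01749·46.9·1030)) = 5.473 m/s.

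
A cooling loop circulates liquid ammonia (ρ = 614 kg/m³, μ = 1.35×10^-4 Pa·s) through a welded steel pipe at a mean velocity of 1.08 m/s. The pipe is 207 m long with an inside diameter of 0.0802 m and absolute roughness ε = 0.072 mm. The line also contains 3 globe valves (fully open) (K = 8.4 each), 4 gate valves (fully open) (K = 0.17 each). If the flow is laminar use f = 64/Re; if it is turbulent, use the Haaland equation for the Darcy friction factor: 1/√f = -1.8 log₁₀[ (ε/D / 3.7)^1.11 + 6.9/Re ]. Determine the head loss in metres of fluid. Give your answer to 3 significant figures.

Reynolds number Re = ρVD/μ = 614 · 1.08 · 0.0802 / 0.000135 = 3.939e+05.
Re > 4000 → turbulent. Relative roughness ε/D = 7.2e-05/0.0802 = 0.000898. Haaland: 1/√f = -1.8 log₁₀[(0.000898/3.7)^1.11 + 6.9/3.939e+05] = -1.8 log₁₀[9.71e-05 + 1.75e-05] = 7.093, so f = 0.01988.
Total minor-loss coefficient ΣK = 3·8.4 + 4·0.17 = 25.9.
ΔP = [f·L/D + ΣK]·(ρV²/2) = [0.01988·207/0.0802 + 25.9]·(614·1.08²/2) = [51.3 + 25.9]·358.1 = 2.764e+04 Pa.
Head loss h_f = ΔP/(ρg) = 2.764e+04/(614·9.81) = 4.59 m.

h_f ≈ 4.59 m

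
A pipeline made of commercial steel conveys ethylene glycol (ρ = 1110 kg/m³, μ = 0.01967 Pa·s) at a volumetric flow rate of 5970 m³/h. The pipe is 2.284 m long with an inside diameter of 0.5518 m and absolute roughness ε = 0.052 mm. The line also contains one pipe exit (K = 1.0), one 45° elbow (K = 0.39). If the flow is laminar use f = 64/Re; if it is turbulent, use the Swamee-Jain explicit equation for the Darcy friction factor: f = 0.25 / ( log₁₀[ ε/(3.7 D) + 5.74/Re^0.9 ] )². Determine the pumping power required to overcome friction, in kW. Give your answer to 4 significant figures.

P ≈ 64.48 kW

Q = 5970 m³/h = 5970/3600 = 1.658 m³/s.
Cross-sectional area A = πD²/4 = π(0.5518)²/4 = 0.2391 m²; mean velocity V = Q/A = 1.658/0.2391 = 6.935 m/s.
Reynolds number Re = ρVD/μ = 1110 · 6.935 · 0.5518 / 0.0197 = 2.159e+05.
Re > 4000 → turbulent. Relative roughness ε/D = 5.2e-05/0.5518 = 9.42e-05. Swamee-Jain: f = 0.25/(log₁₀[9.42e-05/3.7 + 5.74/2.159e+05^0.9])² = 0.25/(log₁₀[2.55e-05 + 9.08e-05])² = 0.25/(-3.935)² = 0.01615.
Total minor-loss coefficient ΣK = 1·1 + 1·0.39 = 1.39.
ΔP = [f·L/D + ΣK]·(ρV²/2) = [0.01615·2.284/0.5518 + 1.39]·(1110·6.935²/2) = [0.06684 + 1.39]·2.669e+04 = 3.888e+04 Pa.
Pumping power P = QΔP = 1.658·3.888e+04 = 64478 W = 64.48 kW.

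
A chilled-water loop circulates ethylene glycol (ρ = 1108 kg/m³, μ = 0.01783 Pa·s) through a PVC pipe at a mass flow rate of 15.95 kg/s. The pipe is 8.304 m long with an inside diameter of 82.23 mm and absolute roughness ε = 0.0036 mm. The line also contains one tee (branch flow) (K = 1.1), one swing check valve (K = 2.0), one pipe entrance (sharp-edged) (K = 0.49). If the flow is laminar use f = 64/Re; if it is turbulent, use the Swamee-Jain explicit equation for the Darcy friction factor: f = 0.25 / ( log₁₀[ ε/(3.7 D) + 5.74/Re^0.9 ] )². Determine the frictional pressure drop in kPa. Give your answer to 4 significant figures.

A = πD²/4 = π(0.08223)²/4 = 0.005311 m²; mean velocity V = ṁ/(ρA) = 15.95/(1108 · 0.005311) = 2.711 m/s.
Reynolds number Re = ρVD/μ = 1108 · 2.711 · 0.08223 / 0.0178 = 1.385e+04.
Re > 4000 → turbulent. Relative roughness ε/D = 3.6e-06/0.08223 = 4.38e-05. Swamee-Jain: f = 0.25/(log₁₀[4.38e-05/3.7 + 5.74/1.385e+04^0.9])² = 0.25/(log₁₀[1.18e-05 + 0.00108])² = 0.25/(-2.964)² = 0.02846.
Total minor-loss coefficient ΣK = 1·1.1 + 1·2 + 1·0.49 = 3.59.
ΔP = [f·L/D + ΣK]·(ρV²/2) = [0.02846·8.304/0.08223 + 3.59]·(1108·2.711²/2) = [2.874 + 3.59]·4071 = 2.631e+04 Pa.
ΔP = 2.631e+04 Pa = 26.31 kPa.

ΔP ≈ 26.31 kPa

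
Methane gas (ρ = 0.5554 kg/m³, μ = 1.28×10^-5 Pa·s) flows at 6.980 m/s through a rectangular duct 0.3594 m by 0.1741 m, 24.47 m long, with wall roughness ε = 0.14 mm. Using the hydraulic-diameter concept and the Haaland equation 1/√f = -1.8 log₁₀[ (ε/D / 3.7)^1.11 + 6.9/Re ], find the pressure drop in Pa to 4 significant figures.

Hydraulic diameter D_h = 4A/P = 4·(0.3594·0.1741)/(2·(0.3594+0.1741)) = 0.2503/1.067 = 0.2346 m.
Re = ρVD_h/μ = 0.5554·6.98·0.2346/1.28e-05 = 7.104e+04.
ε/D_h = 0.00014/0.2346 = 0.000597; Haaland gives 1/√f = -1.8 log₁₀[6.17e-05+9.71e-05] = 6.838, so f = 0.02139.
ΔP = f(L/D_h)(ρV²/2) = 0.02139·24.47/0.2346·13.53 = 30.18 Pa.

ΔP ≈ 30.18 Pa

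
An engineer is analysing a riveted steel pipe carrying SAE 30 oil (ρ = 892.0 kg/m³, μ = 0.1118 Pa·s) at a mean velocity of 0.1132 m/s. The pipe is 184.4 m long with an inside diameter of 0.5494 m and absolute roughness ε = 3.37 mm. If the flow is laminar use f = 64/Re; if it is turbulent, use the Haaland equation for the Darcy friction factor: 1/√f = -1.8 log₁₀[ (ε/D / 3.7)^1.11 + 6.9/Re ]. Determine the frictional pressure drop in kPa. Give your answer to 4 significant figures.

Reynolds number Re = ρVD/μ = 892 · 0.1132 · 0.5494 / 0.112 = 496.2.
Re < 2300 → laminar flow, so f = 64/Re = 64/496.2 = 0.129 (the turbulent correlation is not needed).
Darcy-Weisbach: ΔP = f(L/D)(ρV²/2) = 0.129·(184.4/0.5494)·(892·0.1132²/2) = 0.129·335.6·5.715 = 247.4 Pa.
ΔP = 247.4 Pa = 0.2474 kPa.

ΔP ≈ 0.2474 kPa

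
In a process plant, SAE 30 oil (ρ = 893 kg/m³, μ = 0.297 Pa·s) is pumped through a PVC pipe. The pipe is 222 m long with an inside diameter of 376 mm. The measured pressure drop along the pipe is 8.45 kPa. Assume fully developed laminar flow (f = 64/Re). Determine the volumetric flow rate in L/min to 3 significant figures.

Q ≈ 3770 L/min

For laminar flow, f = 64/Re with Re = ρVD/μ, so Darcy-Weisbach reduces to ΔP = 32μLV/D². Solving for V: V = ΔP·D²/(32μL) = 8450·(0.376)²/(32·0.297·222) = 0.5662 m/s.
Check: Re = ρVD/μ = 893·0.5662·0.376/0.297 = 640.1 < 2300, so the laminar assumption holds.
Q = V·A = 0.5662·(π/4·0.376²) = 0.06287 m³/s = 3770 L/min.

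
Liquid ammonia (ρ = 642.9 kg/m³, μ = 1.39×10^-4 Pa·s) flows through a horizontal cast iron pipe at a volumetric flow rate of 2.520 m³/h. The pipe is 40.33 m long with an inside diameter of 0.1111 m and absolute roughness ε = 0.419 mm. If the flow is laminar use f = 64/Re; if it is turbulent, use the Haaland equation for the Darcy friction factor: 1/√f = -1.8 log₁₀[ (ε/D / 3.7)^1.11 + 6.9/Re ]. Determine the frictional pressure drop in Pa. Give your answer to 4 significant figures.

Q = 2.520 m³/h = 2.520/3600 = 0.0007 m³/s.
Cross-sectional area A = πD²/4 = π(0.1111)²/4 = 0.009694 m²; mean velocity V = Q/A = 0.0007/0.009694 = 0.07221 m/s.
Reynolds number Re = ρVD/μ = 642.9 · 0.07221 · 0.1111 / 0.000139 = 3.71e+04.
Re > 4000 → turbulent. Relative roughness ε/D = 0.000419/0.1111 = 0.00377. Haaland: 1/√f = -1.8 log₁₀[(0.00377/3.7)^1.11 + 6.9/3.71e+04] = -1.8 log₁₀[0.000478 + 0.000186] = 5.72, so f = 0.03056.
Darcy-Weisbach: ΔP = f(L/D)(ρV²/2) = 0.03056·(40.33/0.1111)·(642.9·0.07221²/2) = 0.03056·363·1.676 = 18.59 Pa.

ΔP ≈ 18.59 Pa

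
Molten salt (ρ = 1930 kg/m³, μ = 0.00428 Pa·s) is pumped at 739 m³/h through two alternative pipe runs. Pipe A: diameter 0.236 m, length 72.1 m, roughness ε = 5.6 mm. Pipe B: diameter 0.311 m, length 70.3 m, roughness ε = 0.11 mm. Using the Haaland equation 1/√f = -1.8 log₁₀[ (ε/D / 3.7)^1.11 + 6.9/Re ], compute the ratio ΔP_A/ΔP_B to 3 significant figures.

Pipe A: V = Q/A = 0.2053/0.04374 = 4.693 m/s; Re = 4.994e+05; ε/D = 0.0237; Haaland → f = 0.05216; ΔP_A = f(L/D)(ρV²/2) = 3.386e+05 Pa.
Pipe B: V = Q/A = 0.2053/0.07596 = 2.702 m/s; Re = 3.79e+05; ε/D = 0.000354; Haaland → f = 0.01687; ΔP_B = f(L/D)(ρV²/2) = 2.687e+04 Pa.
ΔP_A/ΔP_B = 3.386e+05/2.687e+04 = 12.6.

ΔP_A/ΔP_B ≈ 12.6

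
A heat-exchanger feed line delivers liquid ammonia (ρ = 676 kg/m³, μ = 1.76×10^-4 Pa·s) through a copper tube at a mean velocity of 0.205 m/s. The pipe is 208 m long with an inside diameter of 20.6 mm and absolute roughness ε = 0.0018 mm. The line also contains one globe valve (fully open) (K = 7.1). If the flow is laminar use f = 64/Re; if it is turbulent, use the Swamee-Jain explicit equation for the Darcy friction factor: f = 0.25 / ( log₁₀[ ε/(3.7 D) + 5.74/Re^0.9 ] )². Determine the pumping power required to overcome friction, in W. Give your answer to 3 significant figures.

P ≈ 0.276 W

Reynolds number Re = ρVD/μ = 676 · 0.205 · 0.0206 / 0.000176 = 1.622e+04.
Re > 4000 → turbulent. Relative roughness ε/D = 1.8e-06/0.0206 = 8.74e-05. Swamee-Jain: f = 0.25/(log₁₀[8.74e-05/3.7 + 5.74/1.622e+04^0.9])² = 0.25/(log₁₀[2.36e-05 + 0.000933])² = 0.25/(-3.019)² = 0.02742.
Total minor-loss coefficient ΣK = 1·7.1 = 7.1.
ΔP = [f·L/D + ΣK]·(ρV²/2) = [0.02742·208/0.0206 + 7.1]·(676·0.205²/2) = [276.9 + 7.1]·14.2 = 4034 Pa.
Q = V·A = 0.205·0.0003333 = 6.832e-05 m³/s.
Pumping power P = QΔP = 6.832e-05·4034 = 0.2756 W = 0.276 W.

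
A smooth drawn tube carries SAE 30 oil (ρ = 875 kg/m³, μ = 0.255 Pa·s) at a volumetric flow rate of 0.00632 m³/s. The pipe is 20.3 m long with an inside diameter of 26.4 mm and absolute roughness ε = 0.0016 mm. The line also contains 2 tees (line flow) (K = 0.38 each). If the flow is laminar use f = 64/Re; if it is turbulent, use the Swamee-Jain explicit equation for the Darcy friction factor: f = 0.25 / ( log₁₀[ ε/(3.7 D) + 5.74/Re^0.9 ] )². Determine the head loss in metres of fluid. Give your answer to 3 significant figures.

h_f ≈ 325 m

Cross-sectional area A = πD²/4 = π(0.0264)²/4 = 0.0005474 m²; mean velocity V = Q/A = 0.00632/0.0005474 = 11.55 m/s.
Reynolds number Re = ρVD/μ = 875 · 11.55 · 0.0264 / 0.255 = 1046.
Re < 2300 → laminar flow, so f = 64/Re = 64/1046 = 0.06119 (the turbulent correlation is not needed).
Total minor-loss coefficient ΣK = 2·0.38 = 0.76.
ΔP = [f·L/D + ΣK]·(ρV²/2) = [0.06119·20.3/0.0264 + 0.76]·(875·11.55²/2) = [47.05 + 0.76]·5.832e+04 = 2.788e+06 Pa.
Head loss h_f = ΔP/(ρg) = 2.788e+06/(875·9.81) = 325 m.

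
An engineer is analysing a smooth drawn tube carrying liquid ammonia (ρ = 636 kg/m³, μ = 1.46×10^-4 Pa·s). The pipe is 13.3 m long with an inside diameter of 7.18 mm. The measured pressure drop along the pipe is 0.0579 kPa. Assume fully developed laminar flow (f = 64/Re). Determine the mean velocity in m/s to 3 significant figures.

For laminar flow, f = 64/Re with Re = ρVD/μ, so Darcy-Weisbach reduces to ΔP = 32μLV/D². Solving for V: V = ΔP·D²/(32μL) = 57.9·(0.00718)²/(32·0.000146·13.3) = 0.04804 m/s.
Check: Re = ρVD/μ = 636·0.04804·0.00718/0.000146 = 1502 < 2300, so the laminar assumption holds.

V ≈ 0.0480 m/s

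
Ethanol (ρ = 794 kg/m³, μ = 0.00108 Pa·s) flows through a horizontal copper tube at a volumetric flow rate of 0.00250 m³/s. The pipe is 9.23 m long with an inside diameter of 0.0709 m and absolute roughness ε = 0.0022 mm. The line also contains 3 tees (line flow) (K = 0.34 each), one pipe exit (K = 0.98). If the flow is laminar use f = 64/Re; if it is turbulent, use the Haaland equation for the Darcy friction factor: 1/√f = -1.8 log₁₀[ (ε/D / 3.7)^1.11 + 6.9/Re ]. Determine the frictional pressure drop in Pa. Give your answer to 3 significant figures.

ΔP ≈ 792 Pa

Cross-sectional area A = πD²/4 = π(0.0709)²/4 = 0.003948 m²; mean velocity V = Q/A = 0.0025/0.003948 = 0.6332 m/s.
Reynolds number Re = ρVD/μ = 794 · 0.6332 · 0.0709 / 0.00108 = 3.301e+04.
Re > 4000 → turbulent. Relative roughness ε/D = 2.2e-06/0.0709 = 3.1e-05. Haaland: 1/√f = -1.8 log₁₀[(3.1e-05/3.7)^1.11 + 6.9/3.301e+04] = -1.8 log₁₀[2.32e-06 + 0.000209] = 6.615, so f = 0.02285.
Total minor-loss coefficient ΣK = 3·0.34 + 1·0.98 = 2.
ΔP = [f·L/D + ΣK]·(ρV²/2) = [0.02285·9.23/0.0709 + 2]·(794·0.6332²/2) = [2.975 + 2]·159.2 = 792 Pa.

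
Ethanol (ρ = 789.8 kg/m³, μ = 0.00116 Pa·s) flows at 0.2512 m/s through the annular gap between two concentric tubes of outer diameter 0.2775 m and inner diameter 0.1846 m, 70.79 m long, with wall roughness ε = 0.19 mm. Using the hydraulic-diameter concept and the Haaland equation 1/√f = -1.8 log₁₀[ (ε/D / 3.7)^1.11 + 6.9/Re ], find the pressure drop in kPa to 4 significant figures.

ΔP ≈ 0.5833 kPa

Hydraulic diameter D_h = 4A/P = D_o - D_i = 0.2775 - 0.1846 = 0.0929 m.
Re = ρVD_h/μ = 789.8·0.2512·0.0929/0.00116 = 1.589e+04.
ε/D_h = 0.00019/0.0929 = 0.00205; Haaland gives 1/√f = -1.8 log₁₀[0.000242+0.000434] = 5.706, so f = 0.03072.
ΔP = f(L/D_h)(ρV²/2) = 0.03072·70.79/0.0929·24.92 = 583.3 Pa.
ΔP = 0.5833 kPa.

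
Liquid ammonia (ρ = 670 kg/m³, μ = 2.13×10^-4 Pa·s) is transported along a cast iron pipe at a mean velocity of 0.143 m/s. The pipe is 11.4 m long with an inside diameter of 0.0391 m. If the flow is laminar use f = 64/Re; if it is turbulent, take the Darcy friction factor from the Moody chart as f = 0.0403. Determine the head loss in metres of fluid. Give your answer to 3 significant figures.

Reynolds number Re = ρVD/μ = 670 · 0.143 · 0.0391 / 0.000213 = 1.759e+04.
Re > 4000 → turbulent; use the Moody-chart value f = 0.0403.
Darcy-Weisbach: ΔP = f(L/D)(ρV²/2) = 0.0403·(11.4/0.0391)·(670·0.143²/2) = 0.0403·291.6·6.85 = 80.49 Pa.
Head loss h_f = ΔP/(ρg) = 80.49/(670·9.81) = 0.0122 m.

h_f ≈ 0.0122 m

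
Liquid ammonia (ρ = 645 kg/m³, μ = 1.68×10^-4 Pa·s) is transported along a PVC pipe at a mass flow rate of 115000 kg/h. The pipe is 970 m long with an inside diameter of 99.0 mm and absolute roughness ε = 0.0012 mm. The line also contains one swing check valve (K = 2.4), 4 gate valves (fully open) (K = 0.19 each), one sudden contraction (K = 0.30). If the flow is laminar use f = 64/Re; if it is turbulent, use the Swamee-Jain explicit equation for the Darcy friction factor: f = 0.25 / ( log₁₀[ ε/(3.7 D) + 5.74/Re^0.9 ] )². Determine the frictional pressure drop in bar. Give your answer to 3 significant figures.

ΔP ≈ 14.3 bar

ṁ = 115000 kg/h = 115000/3600 = 31.94 kg/s.
A = πD²/4 = π(0.099)²/4 = 0.007698 m²; mean velocity V = ṁ/(ρA) = 31.94/(645 · 0.007698) = 6.434 m/s.
Reynolds number Re = ρVD/μ = 645 · 6.434 · 0.099 / 0.000168 = 2.445e+06.
Re > 4000 → turbulent. Relative roughness ε/D = 1.2e-06/0.099 = 1.21e-05. Swamee-Jain: f = 0.25/(log₁₀[1.21e-05/3.7 + 5.74/2.445e+06^0.9])² = 0.25/(log₁₀[3.28e-06 + 1.02e-05])² = 0.25/(-4.87)² = 0.01054.
Total minor-loss coefficient ΣK = 1·2.4 + 4·0.19 + 1·0.3 = 3.46.
ΔP = [f·L/D + ΣK]·(ρV²/2) = [0.01054·970/0.099 + 3.46]·(645·6.434²/2) = [103.3 + 3.46]·1.335e+04 = 1.425e+06 Pa.
ΔP = 1.425e+06 Pa = 14.3 bar.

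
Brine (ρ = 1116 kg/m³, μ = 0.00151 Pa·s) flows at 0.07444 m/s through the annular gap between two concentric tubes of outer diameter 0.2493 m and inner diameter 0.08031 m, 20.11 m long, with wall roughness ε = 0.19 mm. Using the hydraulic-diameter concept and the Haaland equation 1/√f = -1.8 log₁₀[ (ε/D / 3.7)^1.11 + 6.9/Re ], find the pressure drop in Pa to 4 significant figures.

Hydraulic diameter D_h = 4A/P = D_o - D_i = 0.2493 - 0.08031 = 0.169 m.
Re = ρVD_h/μ = 1116·0.07444·0.169/0.00151 = 9297.
ε/D_h = 0.00019/0.169 = 0.00112; Haaland gives 1/√f = -1.8 log₁₀[0.000125+0.000742] = 5.512, so f = 0.03292.
ΔP = f(L/D_h)(ρV²/2) = 0.03292·20.11/0.169·3.092 = 12.11 Pa.

ΔP ≈ 12.11 Pa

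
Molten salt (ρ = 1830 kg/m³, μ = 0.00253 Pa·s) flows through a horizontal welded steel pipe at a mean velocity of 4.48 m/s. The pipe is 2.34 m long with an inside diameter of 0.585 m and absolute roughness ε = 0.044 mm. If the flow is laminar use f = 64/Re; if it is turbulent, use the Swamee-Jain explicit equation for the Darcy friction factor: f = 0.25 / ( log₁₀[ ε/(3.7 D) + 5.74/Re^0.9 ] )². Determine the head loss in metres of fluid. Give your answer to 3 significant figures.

Reynolds number Re = ρVD/μ = 1830 · 4.48 · 0.585 / 0.00253 = 1.896e+06.
Re > 4000 → turbulent. Relative roughness ε/D = 4.4e-05/0.585 = 7.52e-05. Swamee-Jain: f = 0.25/(log₁₀[7.52e-05/3.7 + 5.74/1.896e+06^0.9])² = 0.25/(log₁₀[2.03e-05 + 1.29e-05])² = 0.25/(-4.479)² = 0.01246.
Darcy-Weisbach: ΔP = f(L/D)(ρV²/2) = 0.01246·(2.34/0.585)·(1830·4.48²/2) = 0.01246·4·1.836e+04 = 915.4 Pa.
Head loss h_f = ΔP/(ρg) = 915.4/(1830·9.81) = 0.0510 m.

h_f ≈ 0.0510 m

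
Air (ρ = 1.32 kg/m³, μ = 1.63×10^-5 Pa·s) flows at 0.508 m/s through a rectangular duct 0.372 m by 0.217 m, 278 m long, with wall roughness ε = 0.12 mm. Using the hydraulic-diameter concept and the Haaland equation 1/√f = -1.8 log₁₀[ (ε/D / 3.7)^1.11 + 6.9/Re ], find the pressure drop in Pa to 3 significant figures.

Hydraulic diameter D_h = 4A/P = 4·(0.372·0.217)/(2·(0.372+0.217)) = 0.3229/1.178 = 0.2741 m.
Re = ρVD_h/μ = 1.32·0.508·0.2741/1.63e-05 = 1.128e+04.
ε/D_h = 0.00012/0.2741 = 0.000438; Haaland gives 1/√f = -1.8 log₁₀[4.38e-05+0.000612] = 5.73, so f = 0.03046.
ΔP = f(L/D_h)(ρV²/2) = 0.03046·278/0.2741·0.1703 = 5.261 Pa.

ΔP ≈ 5.26 Pa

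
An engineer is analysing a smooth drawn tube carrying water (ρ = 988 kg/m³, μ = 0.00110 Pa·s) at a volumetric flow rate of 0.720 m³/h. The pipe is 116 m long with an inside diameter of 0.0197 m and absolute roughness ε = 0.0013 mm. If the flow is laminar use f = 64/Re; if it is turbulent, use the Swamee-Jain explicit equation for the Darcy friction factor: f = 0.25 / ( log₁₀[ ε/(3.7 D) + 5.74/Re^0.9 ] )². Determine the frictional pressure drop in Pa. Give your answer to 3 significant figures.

ΔP ≈ 37400 Pa

Q = 0.720 m³/h = 0.720/3600 = 0.0002 m³/s.
Cross-sectional area A = πD²/4 = π(0.0197)²/4 = 0.0003048 m²; mean velocity V = Q/A = 0.0002/0.0003048 = 0.6562 m/s.
Reynolds number Re = ρVD/μ = 988 · 0.6562 · 0.0197 / 0.0011 = 1.161e+04.
Re > 4000 → turbulent. Relative roughness ε/D = 1.3e-06/0.0197 = 6.6e-05. Swamee-Jain: f = 0.25/(log₁₀[6.6e-05/3.7 + 5.74/1.161e+04^0.9])² = 0.25/(log₁₀[1.78e-05 + 0.00126])² = 0.25/(-2.893)² = 0.02986.
Darcy-Weisbach: ΔP = f(L/D)(ρV²/2) = 0.02986·(116/0.0197)·(988·0.6562²/2) = 0.02986·5888·212.7 = 3.74e+04 Pa.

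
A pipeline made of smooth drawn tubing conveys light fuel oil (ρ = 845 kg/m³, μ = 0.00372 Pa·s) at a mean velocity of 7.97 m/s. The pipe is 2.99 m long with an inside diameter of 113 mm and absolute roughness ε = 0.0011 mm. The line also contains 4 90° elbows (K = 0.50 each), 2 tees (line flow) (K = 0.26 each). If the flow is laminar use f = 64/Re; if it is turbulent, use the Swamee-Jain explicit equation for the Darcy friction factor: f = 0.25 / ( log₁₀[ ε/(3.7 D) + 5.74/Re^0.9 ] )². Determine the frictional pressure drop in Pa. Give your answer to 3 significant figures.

Reynolds number Re = ρVD/μ = 845 · 7.97 · 0.113 / 0.00372 = 2.046e+05.
Re > 4000 → turbulent. Relative roughness ε/D = 1.1e-06/0.113 = 9.73e-06. Swamee-Jain: f = 0.25/(log₁₀[9.73e-06/3.7 + 5.74/2.046e+05^0.9])² = 0.25/(log₁₀[2.63e-06 + 9.53e-05])² = 0.25/(-4.009)² = 0.01555.
Total minor-loss coefficient ΣK = 4·0.5 + 2·0.26 = 2.52.
ΔP = [f·L/D + ΣK]·(ρV²/2) = [0.01555·2.99/0.113 + 2.52]·(845·7.97²/2) = [0.4116 + 2.52]·2.684e+04 = 7.868e+04 Pa.

ΔP ≈ 78700 Pa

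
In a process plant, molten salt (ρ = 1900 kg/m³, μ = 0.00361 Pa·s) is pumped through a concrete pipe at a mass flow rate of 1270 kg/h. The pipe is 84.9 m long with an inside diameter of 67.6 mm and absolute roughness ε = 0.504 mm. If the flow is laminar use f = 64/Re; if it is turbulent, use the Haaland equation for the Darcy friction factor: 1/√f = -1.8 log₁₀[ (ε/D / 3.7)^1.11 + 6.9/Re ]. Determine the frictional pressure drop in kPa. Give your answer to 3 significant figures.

ΔP ≈ 0.111 kPa

ṁ = 1270 kg/h = 1270/3600 = 0.3528 kg/s.
A = πD²/4 = π(0.0676)²/4 = 0.003589 m²; mean velocity V = ṁ/(ρA) = 0.3528/(1900 · 0.003589) = 0.05173 m/s.
Reynolds number Re = ρVD/μ = 1900 · 0.05173 · 0.0676 / 0.00361 = 1841.
Re < 2300 → laminar flow, so f = 64/Re = 64/1841 = 0.03477 (the turbulent correlation is not needed).
Darcy-Weisbach: ΔP = f(L/D)(ρV²/2) = 0.03477·(84.9/0.0676)·(1900·0.05173²/2) = 0.03477·1256·2.542 = 111 Pa.
ΔP = 111 Pa = 0.111 kPa.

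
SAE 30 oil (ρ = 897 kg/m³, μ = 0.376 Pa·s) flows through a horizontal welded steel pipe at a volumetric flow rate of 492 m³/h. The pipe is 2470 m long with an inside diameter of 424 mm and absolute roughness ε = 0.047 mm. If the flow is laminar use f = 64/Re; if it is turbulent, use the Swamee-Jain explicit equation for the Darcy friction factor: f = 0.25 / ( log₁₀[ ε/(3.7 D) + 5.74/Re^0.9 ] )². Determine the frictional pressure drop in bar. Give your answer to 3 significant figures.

ΔP ≈ 1.60 bar

Q = 492 m³/h = 492/3600 = 0.1367 m³/s.
Cross-sectional area A = πD²/4 = π(0.424)²/4 = 0.1412 m²; mean velocity V = Q/A = 0.1367/0.1412 = 0.9679 m/s.
Reynolds number Re = ρVD/μ = 897 · 0.9679 · 0.424 / 0.376 = 979.1.
Re < 2300 → laminar flow, so f = 64/Re = 64/979.1 = 0.06537 (the turbulent correlation is not needed).
Darcy-Weisbach: ΔP = f(L/D)(ρV²/2) = 0.06537·(2470/0.424)·(897·0.9679²/2) = 0.06537·5825·420.2 = 1.6e+05 Pa.
ΔP = 1.6e+05 Pa = 1.60 bar.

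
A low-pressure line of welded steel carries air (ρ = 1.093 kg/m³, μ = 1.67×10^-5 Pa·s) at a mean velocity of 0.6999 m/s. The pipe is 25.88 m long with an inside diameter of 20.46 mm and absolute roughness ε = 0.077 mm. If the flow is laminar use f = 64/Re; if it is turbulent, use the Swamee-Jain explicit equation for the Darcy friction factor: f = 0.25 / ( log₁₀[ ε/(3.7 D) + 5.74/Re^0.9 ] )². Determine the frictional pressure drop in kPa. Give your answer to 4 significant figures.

ΔP ≈ 0.02312 kPa

Reynolds number Re = ρVD/μ = 1.093 · 0.6999 · 0.02046 / 1.67e-05 = 937.2.
Re < 2300 → laminar flow, so f = 64/Re = 64/937.2 = 0.06829 (the turbulent correlation is not needed).
Darcy-Weisbach: ΔP = f(L/D)(ρV²/2) = 0.06829·(25.88/0.02046)·(1.093·0.6999²/2) = 0.06829·1265·0.2677 = 23.12 Pa.
ΔP = 23.12 Pa = 0.02312 kPa.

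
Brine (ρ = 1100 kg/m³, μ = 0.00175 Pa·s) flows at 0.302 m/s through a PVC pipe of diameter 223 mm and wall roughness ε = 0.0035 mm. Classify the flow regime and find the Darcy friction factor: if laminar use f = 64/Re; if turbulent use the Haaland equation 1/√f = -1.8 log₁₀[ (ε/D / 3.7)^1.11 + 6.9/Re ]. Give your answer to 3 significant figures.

f ≈ 0.0215

Re = ρVD/μ = 1100·0.302·0.223/0.00175 = 4.233e+04.
Re > 4000 → turbulent. ε/D = 3.5e-06/0.223 = 1.57e-05; Haaland: 1/√f = -1.8 log₁₀[1.09e-06 + 0.000163] = 6.813, so f = 0.02154.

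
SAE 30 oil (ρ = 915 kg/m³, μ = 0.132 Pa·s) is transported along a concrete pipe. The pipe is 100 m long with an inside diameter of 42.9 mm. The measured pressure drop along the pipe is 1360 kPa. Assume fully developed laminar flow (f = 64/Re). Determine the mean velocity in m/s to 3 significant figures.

V ≈ 5.93 m/s

For laminar flow, f = 64/Re with Re = ρVD/μ, so Darcy-Weisbach reduces to ΔP = 32μLV/D². Solving for V: V = ΔP·D²/(32μL) = 1.36e+06·(0.0429)²/(32·0.132·100) = 5.926 m/s.
Check: Re = ρVD/μ = 915·5.926·0.0429/0.132 = 1762 < 2300, so the laminar assumption holds.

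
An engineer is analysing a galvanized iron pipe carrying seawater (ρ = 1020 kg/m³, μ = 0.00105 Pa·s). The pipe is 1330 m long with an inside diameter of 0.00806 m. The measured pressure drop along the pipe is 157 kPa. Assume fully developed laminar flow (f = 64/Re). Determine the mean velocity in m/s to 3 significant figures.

For laminar flow, f = 64/Re with Re = ρVD/μ, so Darcy-Weisbach reduces to ΔP = 32μLV/D². Solving for V: V = ΔP·D²/(32μL) = 1.57e+05·(0.00806)²/(32·0.00105·1330) = 0.2282 m/s.
Check: Re = ρVD/μ = 1020·0.2282·0.00806/0.00105 = 1787 < 2300, so the laminar assumption holds.

V ≈ 0.228 m/s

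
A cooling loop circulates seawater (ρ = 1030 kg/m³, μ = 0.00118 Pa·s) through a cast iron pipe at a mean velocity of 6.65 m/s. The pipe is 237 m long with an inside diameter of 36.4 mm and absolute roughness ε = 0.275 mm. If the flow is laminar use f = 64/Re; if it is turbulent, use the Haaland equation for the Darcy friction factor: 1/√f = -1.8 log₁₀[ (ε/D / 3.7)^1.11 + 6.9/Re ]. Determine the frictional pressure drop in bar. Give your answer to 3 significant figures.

Reynolds number Re = ρVD/μ = 1030 · 6.65 · 0.0364 / 0.00118 = 2.113e+05.
Re > 4000 → turbulent. Relative roughness ε/D = 0.000275/0.0364 = 0.00755. Haaland: 1/√f = -1.8 log₁₀[(0.00755/3.7)^1.11 + 6.9/2.113e+05] = -1.8 log₁₀[0.00103 + 3.27e-05] = 5.35, so f = 0.03493.
Darcy-Weisbach: ΔP = f(L/D)(ρV²/2) = 0.03493·(237/0.0364)·(1030·6.65²/2) = 0.03493·6511·2.277e+04 = 5.18e+06 Pa.
ΔP = 5.18e+06 Pa = 51.8 bar.

ΔP ≈ 51.8 bar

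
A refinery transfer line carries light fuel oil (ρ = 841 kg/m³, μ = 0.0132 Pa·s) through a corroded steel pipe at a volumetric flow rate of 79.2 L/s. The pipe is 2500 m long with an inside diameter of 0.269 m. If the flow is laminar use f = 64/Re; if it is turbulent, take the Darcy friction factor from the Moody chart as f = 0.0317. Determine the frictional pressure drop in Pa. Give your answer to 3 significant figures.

ΔP ≈ 241000 Pa

Q = 79.2 L/s = 79.2/1000 = 0.0792 m³/s.
Cross-sectional area A = πD²/4 = π(0.269)²/4 = 0.05683 m²; mean velocity V = Q/A = 0.0792/0.05683 = 1.394 m/s.
Reynolds number Re = ρVD/μ = 841 · 1.394 · 0.269 / 0.0132 = 2.388e+04.
Re > 4000 → turbulent; use the Moody-chart value f = 0.0317.
Darcy-Weisbach: ΔP = f(L/D)(ρV²/2) = 0.0317·(2500/0.269)·(841·1.394²/2) = 0.0317·9294·816.6 = 2.406e+05 Pa.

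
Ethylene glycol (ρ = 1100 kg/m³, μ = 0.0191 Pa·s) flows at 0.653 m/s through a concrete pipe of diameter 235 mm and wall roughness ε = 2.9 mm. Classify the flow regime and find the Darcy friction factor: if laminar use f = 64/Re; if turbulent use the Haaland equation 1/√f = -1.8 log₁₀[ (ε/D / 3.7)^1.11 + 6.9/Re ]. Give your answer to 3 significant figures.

f ≈ 0.0460

Re = ρVD/μ = 1100·0.653·0.235/0.0191 = 8838.
Re > 4000 → turbulent. ε/D = 0.0029/0.235 = 0.0123; Haaland: 1/√f = -1.8 log₁₀[0.00178 + 0.000781] = 4.665, so f = 0.04596.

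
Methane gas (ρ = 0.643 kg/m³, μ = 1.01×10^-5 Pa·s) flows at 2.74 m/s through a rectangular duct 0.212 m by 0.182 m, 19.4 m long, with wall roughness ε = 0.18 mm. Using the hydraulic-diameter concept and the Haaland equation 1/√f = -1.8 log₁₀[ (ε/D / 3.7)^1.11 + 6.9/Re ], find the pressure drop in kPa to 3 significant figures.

Hydraulic diameter D_h = 4A/P = 4·(0.212·0.182)/(2·(0.212+0.182)) = 0.1543/0.788 = 0.1959 m.
Re = ρVD_h/μ = 0.643·2.74·0.1959/1.01e-05 = 3.416e+04.
ε/D_h = 0.00018/0.1959 = 0.000919; Haaland gives 1/√f = -1.8 log₁₀[9.97e-05+0.000202] = 6.337, so f = 0.0249.
ΔP = f(L/D_h)(ρV²/2) = 0.0249·19.4/0.1959·2.414 = 5.954 Pa.
ΔP = 0.00595 kPa.

ΔP ≈ 0.00595 kPa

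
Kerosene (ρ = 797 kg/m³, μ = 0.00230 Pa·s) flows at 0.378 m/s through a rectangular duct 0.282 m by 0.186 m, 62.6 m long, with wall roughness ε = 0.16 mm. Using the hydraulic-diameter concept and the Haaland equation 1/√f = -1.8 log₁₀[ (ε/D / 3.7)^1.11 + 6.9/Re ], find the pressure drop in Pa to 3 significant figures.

Hydraulic diameter D_h = 4A/P = 4·(0.282·0.186)/(2·(0.282+0.186)) = 0.2098/0.936 = 0.2242 m.
Re = ρVD_h/μ = 797·0.378·0.2242/0.0023 = 2.936e+04.
ε/D_h = 0.00016/0.2242 = 0.000714; Haaland gives 1/√f = -1.8 log₁₀[7.53e-05+0.000235] = 6.315, so f = 0.02508.
ΔP = f(L/D_h)(ρV²/2) = 0.02508·62.6/0.2242·56.94 = 398.8 Pa.

ΔP ≈ 399 Pa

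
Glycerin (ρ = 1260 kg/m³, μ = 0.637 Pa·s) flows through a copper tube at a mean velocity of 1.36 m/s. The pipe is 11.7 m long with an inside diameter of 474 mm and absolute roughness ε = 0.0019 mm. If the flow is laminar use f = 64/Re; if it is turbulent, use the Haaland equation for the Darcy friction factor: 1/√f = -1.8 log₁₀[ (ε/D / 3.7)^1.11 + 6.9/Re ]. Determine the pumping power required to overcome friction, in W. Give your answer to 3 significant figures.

P ≈ 346 W

Reynolds number Re = ρVD/μ = 1260 · 1.36 · 0.474 / 0.637 = 1275.
Re < 2300 → laminar flow, so f = 64/Re = 64/1275 = 0.05019 (the turbulent correlation is not needed).
Darcy-Weisbach: ΔP = f(L/D)(ρV²/2) = 0.05019·(11.7/0.474)·(1260·1.36²/2) = 0.05019·24.68·1165 = 1444 Pa.
Q = V·A = 1.36·0.1765 = 0.24 m³/s.
Pumping power P = QΔP = 0.24·1444 = 346.5 W = 346 W.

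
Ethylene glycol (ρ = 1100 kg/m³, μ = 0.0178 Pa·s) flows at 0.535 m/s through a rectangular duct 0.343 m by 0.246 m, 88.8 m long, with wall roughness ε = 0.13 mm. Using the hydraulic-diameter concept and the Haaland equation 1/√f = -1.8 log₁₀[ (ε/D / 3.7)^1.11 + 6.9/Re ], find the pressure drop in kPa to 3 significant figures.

Hydraulic diameter D_h = 4A/P = 4·(0.343·0.246)/(2·(0.343+0.246)) = 0.3375/1.178 = 0.2865 m.
Re = ρVD_h/μ = 1100·0.535·0.2865/0.0178 = 9473.
ε/D_h = 0.00013/0.2865 = 0.000454; Haaland gives 1/√f = -1.8 log₁₀[4.55e-05+0.000728] = 5.6, so f = 0.03188.
ΔP = f(L/D_h)(ρV²/2) = 0.03188·88.8/0.2865·157.4 = 1556 Pa.
ΔP = 1.56 kPa.

ΔP ≈ 1.56 kPa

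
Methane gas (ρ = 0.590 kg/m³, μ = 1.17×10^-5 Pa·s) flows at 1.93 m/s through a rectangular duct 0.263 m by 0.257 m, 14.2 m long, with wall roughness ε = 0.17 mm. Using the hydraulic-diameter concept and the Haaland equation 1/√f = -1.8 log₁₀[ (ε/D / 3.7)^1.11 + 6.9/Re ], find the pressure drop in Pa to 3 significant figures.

ΔP ≈ 1.54 Pa

Hydraulic diameter D_h = 4A/P = 4·(0.263·0.257)/(2·(0.263+0.257)) = 0.2704/1.04 = 0.26 m.
Re = ρVD_h/μ = 0.59·1.93·0.26/1.17e-05 = 2.53e+04.
ε/D_h = 0.00017/0.26 = 0.000654; Haaland gives 1/√f = -1.8 log₁₀[6.83e-05+0.000273] = 6.241, so f = 0.02567.
ΔP = f(L/D_h)(ρV²/2) = 0.02567·14.2/0.26·1.099 = 1.541 Pa.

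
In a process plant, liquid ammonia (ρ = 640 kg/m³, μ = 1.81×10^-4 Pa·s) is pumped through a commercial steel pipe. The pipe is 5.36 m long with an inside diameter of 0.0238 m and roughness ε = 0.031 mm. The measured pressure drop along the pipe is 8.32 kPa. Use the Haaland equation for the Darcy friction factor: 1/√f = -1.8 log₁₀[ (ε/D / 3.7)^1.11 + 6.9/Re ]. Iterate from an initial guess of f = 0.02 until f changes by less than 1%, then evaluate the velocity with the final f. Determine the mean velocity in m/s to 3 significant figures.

V ≈ 2.29 m/s

Rearranging Darcy-Weisbach: V = √(2·ΔP·D/(f·L·ρ)). With ε/D = 3.1e-05/0.0238 = 0.0013, iterate starting from f = 0.02:
  f = 0.02 → V = √(2·8320·0.0238/(0.02·5.36·640)) = 2.403 m/s; Re = ρVD/μ = 2.022e+05; f → 0.02204
  f = 0.02204 → V = 2.289 m/s; Re = 1.926e+05; f → 0.02208
Converged (Δf/f < 1%). With the final f = 0.02208: V = √(2·8320·0.0238/(0.02208·5.36·640)) = 2.286 m/s.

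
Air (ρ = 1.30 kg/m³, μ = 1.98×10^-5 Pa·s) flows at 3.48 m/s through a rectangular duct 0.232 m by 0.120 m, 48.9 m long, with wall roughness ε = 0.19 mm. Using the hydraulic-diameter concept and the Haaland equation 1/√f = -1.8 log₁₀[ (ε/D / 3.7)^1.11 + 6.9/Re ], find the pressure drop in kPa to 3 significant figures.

ΔP ≈ 0.0617 kPa

Hydraulic diameter D_h = 4A/P = 4·(0.232·0.12)/(2·(0.232+0.12)) = 0.1114/0.704 = 0.1582 m.
Re = ρVD_h/μ = 1.3·3.48·0.1582/1.98e-05 = 3.614e+04.
ε/D_h = 0.00019/0.1582 = 0.0012; Haaland gives 1/√f = -1.8 log₁₀[0.000134+0.000191] = 6.278, so f = 0.02537.
ΔP = f(L/D_h)(ρV²/2) = 0.02537·48.9/0.1582·7.872 = 61.73 Pa.
ΔP = 0.0617 kPa.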